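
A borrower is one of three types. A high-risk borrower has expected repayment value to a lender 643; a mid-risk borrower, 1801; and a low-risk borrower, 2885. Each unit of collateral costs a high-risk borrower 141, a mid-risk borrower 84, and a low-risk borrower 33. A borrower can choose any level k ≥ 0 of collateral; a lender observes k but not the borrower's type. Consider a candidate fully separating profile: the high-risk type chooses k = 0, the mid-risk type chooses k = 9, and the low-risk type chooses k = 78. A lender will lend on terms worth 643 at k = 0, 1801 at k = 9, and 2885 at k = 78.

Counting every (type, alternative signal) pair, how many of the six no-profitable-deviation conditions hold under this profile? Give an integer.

Low-risk (own payoff 2885 − 33×78 = 311): to k=0 gives 643 → profitable ✗; to k=9 gives 1801 − 33×9 = 1504 → profitable ✗.
High-risk (own payoff 643): to k=9 gives 1801 − 141×9 = 532 → no gain ✓; to k=78 gives 2885 − 141×78 = -8113 → no gain ✓.
Mid-risk (own payoff 1801 − 84×9 = 1045): to k=0 gives 643 → no gain ✓; to k=78 gives 2885 − 84×78 = -3667 → no gain ✓.
4 of the 6 constraints hold; not an equilibrium.

4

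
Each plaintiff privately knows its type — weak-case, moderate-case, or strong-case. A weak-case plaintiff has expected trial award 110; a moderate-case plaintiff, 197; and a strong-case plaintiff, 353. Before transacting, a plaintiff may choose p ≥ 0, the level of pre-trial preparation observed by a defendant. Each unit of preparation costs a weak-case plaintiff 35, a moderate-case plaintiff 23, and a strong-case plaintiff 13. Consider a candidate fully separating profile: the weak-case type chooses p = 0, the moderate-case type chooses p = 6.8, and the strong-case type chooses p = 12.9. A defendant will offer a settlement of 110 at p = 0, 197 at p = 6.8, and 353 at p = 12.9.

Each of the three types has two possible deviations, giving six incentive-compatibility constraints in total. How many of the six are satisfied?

4

Weak-case (own payoff 110): to p=6.8 gives 197 − 35×6.8 = -41 → no gain ✓; to p=12.9 gives 353 − 35×12.9 = -98.5 → no gain ✓.
Moderate-case (own payoff 197 − 23×6.8 = 40.6): to p=0 gives 110 → profitable ✗; to p=12.9 gives 353 − 23×12.9 = 56.3 → profitable ✗.
Strong-case (own payoff 353 − 13×12.9 = 185.3): to p=0 gives 110 → no gain ✓; to p=6.8 gives 197 − 13×6.8 = 108.6 → no gain ✓.
4 of the 6 constraints hold; not an equilibrium.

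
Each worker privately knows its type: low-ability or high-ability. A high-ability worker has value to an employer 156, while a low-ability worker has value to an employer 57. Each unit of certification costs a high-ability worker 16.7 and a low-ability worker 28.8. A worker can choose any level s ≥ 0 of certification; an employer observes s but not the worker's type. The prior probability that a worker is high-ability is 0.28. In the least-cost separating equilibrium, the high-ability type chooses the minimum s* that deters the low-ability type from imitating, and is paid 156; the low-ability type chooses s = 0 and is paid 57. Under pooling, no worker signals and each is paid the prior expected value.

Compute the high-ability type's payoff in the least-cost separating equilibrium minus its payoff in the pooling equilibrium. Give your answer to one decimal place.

13.9

Least-cost separating signal: s* solves 57 = 156 − 28.8·s*, so s* = (156 − 57)/28.8 = 3.4375.
High-ability type's separating payoff: 156 − 16.7 × s* = 156 − 16.7 × (156 − 57)/28.8 = 156 − 1653.3/28.8 ≈ 98.594.
Pooling payoff: 0.28 × 156 + 0.72 × 57 = 84.72.
Difference: 98.594 − 84.72 = 13.874, i.e. 13.9 to one decimal place.
The high-ability type prefers to separate.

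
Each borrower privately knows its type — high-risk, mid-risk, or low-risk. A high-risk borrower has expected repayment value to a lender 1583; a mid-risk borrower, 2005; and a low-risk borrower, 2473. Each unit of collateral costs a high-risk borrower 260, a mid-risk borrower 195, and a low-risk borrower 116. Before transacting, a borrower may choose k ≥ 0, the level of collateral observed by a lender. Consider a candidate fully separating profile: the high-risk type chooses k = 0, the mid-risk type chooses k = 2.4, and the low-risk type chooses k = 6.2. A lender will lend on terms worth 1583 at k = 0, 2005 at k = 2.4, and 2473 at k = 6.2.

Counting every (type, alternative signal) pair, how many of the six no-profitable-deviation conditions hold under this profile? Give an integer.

5

Low-risk (own payoff 2473 − 116×6.2 = 1753.8): to k=0 gives 1583 → no gain ✓; to k=2.4 gives 2005 − 116×2.4 = 1726.6 → no gain ✓.
High-risk (own payoff 1583): to k=2.4 gives 2005 − 260×2.4 = 1381 → no gain ✓; to k=6.2 gives 2473 − 260×6.2 = 861 → no gain ✓.
Mid-risk (own payoff 2005 − 195×2.4 = 1537): to k=0 gives 1583 → profitable ✗; to k=6.2 gives 2473 − 195×6.2 = 1264 → no gain ✓.
5 of the 6 constraints hold; not an equilibrium.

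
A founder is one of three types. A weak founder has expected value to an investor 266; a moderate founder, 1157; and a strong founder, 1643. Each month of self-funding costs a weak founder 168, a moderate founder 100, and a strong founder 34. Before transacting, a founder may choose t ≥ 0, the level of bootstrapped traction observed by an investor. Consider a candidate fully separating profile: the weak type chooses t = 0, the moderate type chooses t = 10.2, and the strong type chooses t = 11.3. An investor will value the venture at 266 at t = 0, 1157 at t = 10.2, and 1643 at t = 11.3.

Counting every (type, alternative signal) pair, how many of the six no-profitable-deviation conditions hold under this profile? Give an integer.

4

Strong (own payoff 1643 − 34×11.3 = 1258.8): to t=0 gives 266 → no gain ✓; to t=10.2 gives 1157 − 34×10.2 = 810.2 → no gain ✓.
Weak (own payoff 266): to t=10.2 gives 1157 − 168×10.2 = -556.6 → no gain ✓; to t=11.3 gives 1643 − 168×11.3 = -255.4 → no gain ✓.
Moderate (own payoff 1157 − 100×10.2 = 137): to t=0 gives 266 → profitable ✗; to t=11.3 gives 1643 − 100×11.3 = 513 → profitable ✗.
4 of the 6 constraints hold; not an equilibrium.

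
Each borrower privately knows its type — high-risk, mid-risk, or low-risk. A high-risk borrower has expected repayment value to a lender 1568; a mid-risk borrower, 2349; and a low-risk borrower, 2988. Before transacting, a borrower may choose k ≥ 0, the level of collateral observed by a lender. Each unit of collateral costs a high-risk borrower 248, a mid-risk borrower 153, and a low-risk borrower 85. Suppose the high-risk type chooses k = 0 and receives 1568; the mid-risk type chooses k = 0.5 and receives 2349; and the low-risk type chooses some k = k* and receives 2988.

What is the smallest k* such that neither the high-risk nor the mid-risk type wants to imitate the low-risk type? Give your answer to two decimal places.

5.73

Mid-risk type (on-path payoff 2349 − 153×0.5 = 2272.5) won't mimic when 2272.5 ≥ 2988 − 153·k*, i.e. k* ≥ 4.68.
High-risk type (on-path payoff 1568) won't mimic when 1568 ≥ 2988 − 248·k*, i.e. k* ≥ 5.73.
Both must hold, so k* = max(5.73, 4.68) = 5.73. The high-risk type's constraint binds.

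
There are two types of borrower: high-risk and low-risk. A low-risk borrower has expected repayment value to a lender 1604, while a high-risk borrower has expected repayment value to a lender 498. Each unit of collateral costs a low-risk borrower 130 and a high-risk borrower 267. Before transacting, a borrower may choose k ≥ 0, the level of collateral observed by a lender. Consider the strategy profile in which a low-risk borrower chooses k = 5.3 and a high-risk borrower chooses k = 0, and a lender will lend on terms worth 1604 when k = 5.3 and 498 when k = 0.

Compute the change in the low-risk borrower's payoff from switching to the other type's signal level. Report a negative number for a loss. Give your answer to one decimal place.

-417.0

Playing k = 5.3 the low-risk borrower receives 1604 − 130 × 5.3 = 915.
Deviating to k = 0 yields 498 instead.
Gain from deviating: 498 − 915 = -417.0.
The gain is negative, so the low-risk type's incentive-compatibility constraint is satisfied.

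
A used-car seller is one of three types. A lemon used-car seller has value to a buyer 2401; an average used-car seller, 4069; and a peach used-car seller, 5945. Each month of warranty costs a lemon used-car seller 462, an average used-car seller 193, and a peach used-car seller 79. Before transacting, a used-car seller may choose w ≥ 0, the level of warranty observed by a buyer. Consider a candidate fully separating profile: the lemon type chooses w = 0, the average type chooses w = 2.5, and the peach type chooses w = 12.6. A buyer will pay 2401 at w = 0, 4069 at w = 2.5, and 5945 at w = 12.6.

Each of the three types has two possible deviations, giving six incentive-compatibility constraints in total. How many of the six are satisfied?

Average (own payoff 4069 − 193×2.5 = 3586.5): to w=0 gives 2401 → no gain ✓; to w=12.6 gives 5945 − 193×12.6 = 3513.2 → no gain ✓.
Peach (own payoff 5945 − 79×12.6 = 4949.6): to w=0 gives 2401 → no gain ✓; to w=2.5 gives 4069 − 79×2.5 = 3871.5 → no gain ✓.
Lemon (own payoff 2401): to w=2.5 gives 4069 − 462×2.5 = 2914 → profitable ✗; to w=12.6 gives 5945 − 462×12.6 = 123.8 → no gain ✓.
5 of the 6 constraints hold; not an equilibrium.

5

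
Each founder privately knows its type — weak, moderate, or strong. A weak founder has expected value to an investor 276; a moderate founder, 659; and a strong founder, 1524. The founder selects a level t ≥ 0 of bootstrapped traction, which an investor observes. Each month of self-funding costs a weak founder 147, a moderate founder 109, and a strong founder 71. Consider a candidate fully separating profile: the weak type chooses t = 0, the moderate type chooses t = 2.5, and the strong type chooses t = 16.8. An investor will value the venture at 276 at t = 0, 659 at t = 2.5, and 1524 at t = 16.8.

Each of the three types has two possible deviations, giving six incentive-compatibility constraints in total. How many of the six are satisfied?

4

Weak (own payoff 276): to t=2.5 gives 659 − 147×2.5 = 291.5 → profitable ✗; to t=16.8 gives 1524 − 147×16.8 = -945.6 → no gain ✓.
Strong (own payoff 1524 − 71×16.8 = 331.2): to t=0 gives 276 → no gain ✓; to t=2.5 gives 659 − 71×2.5 = 481.5 → profitable ✗.
Moderate (own payoff 659 − 109×2.5 = 386.5): to t=0 gives 276 → no gain ✓; to t=16.8 gives 1524 − 109×16.8 = -307.2 → no gain ✓.
4 of the 6 constraints hold; not an equilibrium.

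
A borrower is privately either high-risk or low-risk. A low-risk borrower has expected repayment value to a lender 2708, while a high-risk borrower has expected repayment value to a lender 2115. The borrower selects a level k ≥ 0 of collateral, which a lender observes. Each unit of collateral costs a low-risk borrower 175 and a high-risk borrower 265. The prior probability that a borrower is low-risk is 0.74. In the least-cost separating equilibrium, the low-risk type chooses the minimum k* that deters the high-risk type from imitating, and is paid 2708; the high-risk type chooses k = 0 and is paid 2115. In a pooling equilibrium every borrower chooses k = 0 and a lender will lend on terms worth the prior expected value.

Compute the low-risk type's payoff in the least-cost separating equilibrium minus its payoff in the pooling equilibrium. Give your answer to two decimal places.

-237.42

Least-cost separating signal: k* solves 2115 = 2708 − 265·k*, so k* = (2708 − 2115)/265 ≈ 2.2377.
Low-risk type's separating payoff: 2708 − 175 × k* = 2708 − 175 × (2708 − 2115)/265 = 2708 − 103775/265 ≈ 2316.3962.
Pooling payoff: 0.74 × 2708 + 0.26 × 2115 = 2553.82.
Difference: 2316.3962 − 2553.82 = -237.4238, i.e. -237.42 to two decimal places.
The low-risk type would prefer the pooling outcome.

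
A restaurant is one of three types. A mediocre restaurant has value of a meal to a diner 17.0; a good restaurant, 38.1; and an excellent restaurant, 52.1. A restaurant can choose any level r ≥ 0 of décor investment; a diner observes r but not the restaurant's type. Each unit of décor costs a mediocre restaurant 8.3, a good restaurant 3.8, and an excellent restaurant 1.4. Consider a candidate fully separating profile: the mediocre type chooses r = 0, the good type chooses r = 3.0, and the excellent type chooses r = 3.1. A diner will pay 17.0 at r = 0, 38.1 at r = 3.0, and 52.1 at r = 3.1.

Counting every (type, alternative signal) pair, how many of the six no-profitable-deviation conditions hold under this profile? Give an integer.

Excellent (own payoff 52.1 − 1.4×3.1 = 47.76): to r=0 gives 17.0 → no gain ✓; to r=3.0 gives 38.1 − 1.4×3.0 = 33.9 → no gain ✓.
Mediocre (own payoff 17.0): to r=3.0 gives 38.1 − 8.3×3.0 = 13.2 → no gain ✓; to r=3.1 gives 52.1 − 8.3×3.1 = 26.37 → profitable ✗.
Good (own payoff 38.1 − 3.8×3.0 = 26.7): to r=0 gives 17.0 → no gain ✓; to r=3.1 gives 52.1 − 3.8×3.1 = 40.32 → profitable ✗.
4 of the 6 constraints hold; not an equilibrium.

4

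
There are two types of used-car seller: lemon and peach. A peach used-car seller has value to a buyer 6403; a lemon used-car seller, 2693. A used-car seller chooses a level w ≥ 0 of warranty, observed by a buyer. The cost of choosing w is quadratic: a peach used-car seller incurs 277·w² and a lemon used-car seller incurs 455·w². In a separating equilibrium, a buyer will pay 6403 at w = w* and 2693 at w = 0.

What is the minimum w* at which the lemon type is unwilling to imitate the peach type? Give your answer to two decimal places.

2.86

The lemon type at w = 0 receives 2693; imitating at w* yields 6403 − 455·w*².
Indifference: 2693 = 6403 − 455·w*², so w*² = (6403 − 2693) / 455 ≈ 8.1538.
w* = √8.1538 ≈ 2.86.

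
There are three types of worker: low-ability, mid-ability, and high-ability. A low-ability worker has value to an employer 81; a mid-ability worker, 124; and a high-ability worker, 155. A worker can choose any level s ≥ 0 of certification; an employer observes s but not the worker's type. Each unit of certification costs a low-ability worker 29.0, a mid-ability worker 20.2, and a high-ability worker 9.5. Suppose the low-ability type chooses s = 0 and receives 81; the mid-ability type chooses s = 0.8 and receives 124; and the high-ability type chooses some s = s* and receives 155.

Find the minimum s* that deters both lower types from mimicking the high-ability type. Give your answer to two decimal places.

Low-ability type (on-path payoff 81) won't mimic when 81 ≥ 155 − 29.0·s*, i.e. s* ≥ 2.55.
Mid-ability type (on-path payoff 124 − 20.2×0.8 = 107.84) won't mimic when 107.84 ≥ 155 − 20.2·s*, i.e. s* ≥ 2.33.
Both must hold, so s* = max(2.55, 2.33) = 2.55. The low-ability type's constraint binds.

2.55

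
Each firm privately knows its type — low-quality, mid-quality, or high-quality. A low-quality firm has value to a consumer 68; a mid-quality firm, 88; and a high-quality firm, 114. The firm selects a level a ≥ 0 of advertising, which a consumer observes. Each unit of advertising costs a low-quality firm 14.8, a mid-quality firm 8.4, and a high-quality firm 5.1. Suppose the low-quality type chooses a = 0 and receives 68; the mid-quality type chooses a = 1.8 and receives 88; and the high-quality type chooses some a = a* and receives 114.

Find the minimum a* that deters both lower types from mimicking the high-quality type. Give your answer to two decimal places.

4.90

Low-quality type (on-path payoff 68) won't mimic when 68 ≥ 114 − 14.8·a*, i.e. a* ≥ 3.11.
Mid-quality type (on-path payoff 88 − 8.4×1.8 = 72.88) won't mimic when 72.88 ≥ 114 − 8.4·a*, i.e. a* ≥ 4.90.
Both must hold, so a* = max(3.11, 4.90) = 4.90. The mid-quality type's constraint binds.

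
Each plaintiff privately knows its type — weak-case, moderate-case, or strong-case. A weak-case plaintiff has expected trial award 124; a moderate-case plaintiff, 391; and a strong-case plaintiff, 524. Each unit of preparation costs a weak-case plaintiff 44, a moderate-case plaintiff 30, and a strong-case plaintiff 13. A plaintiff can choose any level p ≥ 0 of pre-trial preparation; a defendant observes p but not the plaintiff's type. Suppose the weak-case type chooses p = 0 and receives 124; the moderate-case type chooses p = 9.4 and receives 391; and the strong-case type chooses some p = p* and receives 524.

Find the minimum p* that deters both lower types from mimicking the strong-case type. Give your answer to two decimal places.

Weak-case type (on-path payoff 124) won't mimic when 124 ≥ 524 − 44·p*, i.e. p* ≥ 9.09.
Moderate-case type (on-path payoff 391 − 30×9.4 = 109) won't mimic when 109 ≥ 524 − 30·p*, i.e. p* ≥ 13.83.
Both must hold, so p* = max(9.09, 13.83) = 13.83. The moderate-case type's constraint binds.

13.83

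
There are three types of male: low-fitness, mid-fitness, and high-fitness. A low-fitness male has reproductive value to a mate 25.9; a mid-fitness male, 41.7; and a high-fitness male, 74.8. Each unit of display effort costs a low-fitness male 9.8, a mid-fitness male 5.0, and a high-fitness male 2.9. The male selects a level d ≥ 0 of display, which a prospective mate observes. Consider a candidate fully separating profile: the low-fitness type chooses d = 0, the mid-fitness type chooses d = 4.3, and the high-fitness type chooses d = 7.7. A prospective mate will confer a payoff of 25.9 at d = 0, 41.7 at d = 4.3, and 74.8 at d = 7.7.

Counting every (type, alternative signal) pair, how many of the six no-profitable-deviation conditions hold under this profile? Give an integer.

4

Low-fitness (own payoff 25.9): to d=4.3 gives 41.7 − 9.8×4.3 = -0.44 → no gain ✓; to d=7.7 gives 74.8 − 9.8×7.7 = -0.66 → no gain ✓.
Mid-fitness (own payoff 41.7 − 5.0×4.3 = 20.2): to d=0 gives 25.9 → profitable ✗; to d=7.7 gives 74.8 − 5.0×7.7 = 36.3 → profitable ✗.
High-fitness (own payoff 74.8 − 2.9×7.7 = 52.47): to d=0 gives 25.9 → no gain ✓; to d=4.3 gives 41.7 − 2.9×4.3 = 29.23 → no gain ✓.
4 of the 6 constraints hold; not an equilibrium.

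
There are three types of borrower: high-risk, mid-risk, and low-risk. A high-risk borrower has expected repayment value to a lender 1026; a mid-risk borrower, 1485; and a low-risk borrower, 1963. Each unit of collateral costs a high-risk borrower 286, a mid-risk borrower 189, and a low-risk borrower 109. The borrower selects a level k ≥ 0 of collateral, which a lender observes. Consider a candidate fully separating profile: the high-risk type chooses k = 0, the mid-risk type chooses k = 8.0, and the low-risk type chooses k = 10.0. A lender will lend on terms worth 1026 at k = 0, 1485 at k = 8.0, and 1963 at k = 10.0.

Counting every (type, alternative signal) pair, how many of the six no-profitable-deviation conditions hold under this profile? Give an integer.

3

High-risk (own payoff 1026): to k=8.0 gives 1485 − 286×8.0 = -803 → no gain ✓; to k=10.0 gives 1963 − 286×10.0 = -897 → no gain ✓.
Mid-risk (own payoff 1485 − 189×8.0 = -27): to k=0 gives 1026 → profitable ✗; to k=10.0 gives 1963 − 189×10.0 = 73 → profitable ✗.
Low-risk (own payoff 1963 − 109×10.0 = 873): to k=0 gives 1026 → profitable ✗; to k=8.0 gives 1485 − 109×8.0 = 613 → no gain ✓.
3 of the 6 constraints hold; not an equilibrium.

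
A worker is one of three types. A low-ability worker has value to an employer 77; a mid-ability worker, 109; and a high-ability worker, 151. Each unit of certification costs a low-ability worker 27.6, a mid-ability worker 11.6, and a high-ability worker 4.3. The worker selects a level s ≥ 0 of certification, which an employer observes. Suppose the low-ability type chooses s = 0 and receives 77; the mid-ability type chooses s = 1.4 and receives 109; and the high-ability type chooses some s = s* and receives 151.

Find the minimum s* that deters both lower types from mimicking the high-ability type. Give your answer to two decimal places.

Low-ability type (on-path payoff 77) won't mimic when 77 ≥ 151 − 27.6·s*, i.e. s* ≥ 2.68.
Mid-ability type (on-path payoff 109 − 11.6×1.4 = 92.76) won't mimic when 92.76 ≥ 151 − 11.6·s*, i.e. s* ≥ 5.02.
Both must hold, so s* = max(2.68, 5.02) = 5.02. The mid-ability type's constraint binds.

5.02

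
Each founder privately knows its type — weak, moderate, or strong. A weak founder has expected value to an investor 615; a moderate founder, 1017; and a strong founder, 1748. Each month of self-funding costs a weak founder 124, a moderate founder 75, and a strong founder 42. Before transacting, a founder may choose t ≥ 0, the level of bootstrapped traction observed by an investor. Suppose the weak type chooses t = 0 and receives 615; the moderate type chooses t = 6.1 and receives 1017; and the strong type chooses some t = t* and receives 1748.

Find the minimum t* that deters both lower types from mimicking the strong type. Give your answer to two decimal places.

Moderate type (on-path payoff 1017 − 75×6.1 = 559.5) won't mimic when 559.5 ≥ 1748 − 75·t*, i.e. t* ≥ 15.85.
Weak type (on-path payoff 615) won't mimic when 615 ≥ 1748 − 124·t*, i.e. t* ≥ 9.14.
Both must hold, so t* = max(9.14, 15.85) = 15.85. The moderate type's constraint binds.

15.85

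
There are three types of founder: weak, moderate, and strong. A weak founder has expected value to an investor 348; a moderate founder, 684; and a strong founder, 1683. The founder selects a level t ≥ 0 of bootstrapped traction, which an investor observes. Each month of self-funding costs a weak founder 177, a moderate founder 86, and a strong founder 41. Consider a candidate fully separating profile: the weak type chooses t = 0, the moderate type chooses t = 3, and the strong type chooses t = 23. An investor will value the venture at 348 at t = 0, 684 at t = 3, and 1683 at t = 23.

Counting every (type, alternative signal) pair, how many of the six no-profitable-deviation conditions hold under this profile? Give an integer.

6

Moderate (own payoff 684 − 86×3 = 426): to t=0 gives 348 → no gain ✓; to t=23 gives 1683 − 86×23 = -295 → no gain ✓.
Weak (own payoff 348): to t=3 gives 684 − 177×3 = 153 → no gain ✓; to t=23 gives 1683 − 177×23 = -2388 → no gain ✓.
Strong (own payoff 1683 − 41×23 = 740): to t=0 gives 348 → no gain ✓; to t=3 gives 684 − 41×3 = 561 → no gain ✓.
6 of the 6 constraints hold; this profile is a separating equilibrium.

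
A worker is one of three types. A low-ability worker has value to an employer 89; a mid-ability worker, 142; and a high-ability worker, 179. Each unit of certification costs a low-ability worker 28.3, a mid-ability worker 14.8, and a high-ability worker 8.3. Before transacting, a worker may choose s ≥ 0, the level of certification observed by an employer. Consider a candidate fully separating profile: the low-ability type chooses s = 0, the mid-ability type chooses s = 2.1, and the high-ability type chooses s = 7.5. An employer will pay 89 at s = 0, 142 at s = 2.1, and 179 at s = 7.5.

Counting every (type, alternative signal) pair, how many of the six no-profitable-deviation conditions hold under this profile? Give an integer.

Low-ability (own payoff 89): to s=2.1 gives 142 − 28.3×2.1 = 82.57 → no gain ✓; to s=7.5 gives 179 − 28.3×7.5 = -33.25 → no gain ✓.
Mid-ability (own payoff 142 − 14.8×2.1 = 110.92): to s=0 gives 89 → no gain ✓; to s=7.5 gives 179 − 14.8×7.5 = 68 → no gain ✓.
High-ability (own payoff 179 − 8.3×7.5 = 116.75): to s=0 gives 89 → no gain ✓; to s=2.1 gives 142 − 8.3×2.1 = 124.57 → profitable ✗.
5 of the 6 constraints hold; not an equilibrium.

5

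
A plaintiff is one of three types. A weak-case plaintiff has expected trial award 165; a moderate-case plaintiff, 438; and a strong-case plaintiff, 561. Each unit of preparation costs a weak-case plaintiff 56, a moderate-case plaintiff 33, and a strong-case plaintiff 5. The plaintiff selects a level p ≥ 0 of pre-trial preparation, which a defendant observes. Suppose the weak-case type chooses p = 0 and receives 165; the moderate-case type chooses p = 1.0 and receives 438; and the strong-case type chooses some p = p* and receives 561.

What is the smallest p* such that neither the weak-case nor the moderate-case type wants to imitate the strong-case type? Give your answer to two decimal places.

Weak-case type (on-path payoff 165) won't mimic when 165 ≥ 561 − 56·p*, i.e. p* ≥ 7.07.
Moderate-case type (on-path payoff 438 − 33×1.0 = 405) won't mimic when 405 ≥ 561 − 33·p*, i.e. p* ≥ 4.73.
Both must hold, so p* = max(7.07, 4.73) = 7.07. The weak-case type's constraint binds.

7.07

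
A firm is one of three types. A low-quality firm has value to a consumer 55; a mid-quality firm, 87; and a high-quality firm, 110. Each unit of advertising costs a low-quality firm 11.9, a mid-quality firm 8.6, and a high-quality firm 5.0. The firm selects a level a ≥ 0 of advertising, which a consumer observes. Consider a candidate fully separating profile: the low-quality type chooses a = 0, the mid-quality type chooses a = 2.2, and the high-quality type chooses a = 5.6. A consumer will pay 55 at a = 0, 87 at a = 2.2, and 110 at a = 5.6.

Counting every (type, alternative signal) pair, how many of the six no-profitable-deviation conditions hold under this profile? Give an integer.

5

Low-quality (own payoff 55): to a=2.2 gives 87 − 11.9×2.2 = 60.82 → profitable ✗; to a=5.6 gives 110 − 11.9×5.6 = 43.36 → no gain ✓.
Mid-quality (own payoff 87 − 8.6×2.2 = 68.08): to a=0 gives 55 → no gain ✓; to a=5.6 gives 110 − 8.6×5.6 = 61.84 → no gain ✓.
High-quality (own payoff 110 − 5.0×5.6 = 82): to a=0 gives 55 → no gain ✓; to a=2.2 gives 87 − 5.0×2.2 = 76 → no gain ✓.
5 of the 6 constraints hold; not an equilibrium.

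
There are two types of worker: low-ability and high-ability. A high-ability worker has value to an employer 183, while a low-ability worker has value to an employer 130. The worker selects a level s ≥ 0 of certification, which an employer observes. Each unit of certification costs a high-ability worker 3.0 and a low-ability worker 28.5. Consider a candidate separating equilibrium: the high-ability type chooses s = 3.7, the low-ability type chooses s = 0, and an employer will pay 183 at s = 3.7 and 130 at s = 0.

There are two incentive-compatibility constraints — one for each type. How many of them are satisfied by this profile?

Low-ability type: stay at 0 → 130; mimic → 183 − 28.5 × 3.7 = 77.55. IC holds (130 ≥ 77.55).
High-ability type: signal → 183 − 3.0 × 3.7 = 171.9; deviate to 0 → 130. IC holds (171.9 ≥ 130).
2 of 2 constraints hold, so this is a separating equilibrium.

2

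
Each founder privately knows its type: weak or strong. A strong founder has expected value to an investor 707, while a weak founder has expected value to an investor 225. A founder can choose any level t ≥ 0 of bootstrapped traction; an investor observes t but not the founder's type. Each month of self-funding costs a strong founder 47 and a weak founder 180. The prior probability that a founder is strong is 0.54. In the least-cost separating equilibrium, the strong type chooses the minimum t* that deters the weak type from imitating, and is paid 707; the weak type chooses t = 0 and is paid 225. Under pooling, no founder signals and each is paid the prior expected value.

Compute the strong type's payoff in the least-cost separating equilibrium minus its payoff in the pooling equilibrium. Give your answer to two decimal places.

Least-cost separating signal: t* solves 225 = 707 − 180·t*, so t* = (707 − 225)/180 ≈ 2.6778.
Strong type's separating payoff: 707 − 47 × t* = 707 − 47 × (707 − 225)/180 = 707 − 22654/180 ≈ 581.1444.
Pooling payoff: 0.54 × 707 + 0.46 × 225 = 485.28.
Difference: 581.1444 − 485.28 = 95.8644, i.e. 95.86 to two decimal places.
The strong type prefers to separate.

95.86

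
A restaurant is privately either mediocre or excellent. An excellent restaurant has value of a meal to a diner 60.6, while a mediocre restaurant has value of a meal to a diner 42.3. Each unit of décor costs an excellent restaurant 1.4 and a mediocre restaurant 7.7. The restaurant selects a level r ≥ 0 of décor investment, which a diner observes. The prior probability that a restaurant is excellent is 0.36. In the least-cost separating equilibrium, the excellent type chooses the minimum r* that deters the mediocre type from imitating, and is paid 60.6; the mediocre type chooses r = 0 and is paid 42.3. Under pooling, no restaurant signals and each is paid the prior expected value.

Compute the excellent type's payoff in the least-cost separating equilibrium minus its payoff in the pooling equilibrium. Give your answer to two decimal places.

Least-cost separating signal: r* solves 42.3 = 60.6 − 7.7·r*, so r* = (60.6 − 42.3)/7.7 ≈ 2.3766.
Excellent type's separating payoff: 60.6 − 1.4 × r* = 60.6 − 1.4 × (60.6 − 42.3)/7.7 = 60.6 − 25.62/7.7 ≈ 57.2727.
Pooling payoff: 0.36 × 60.6 + 0.64 × 42.3 = 48.888.
Difference: 57.2727 − 48.888 = 8.3847, i.e. 8.38 to two decimal places.
The excellent type prefers to separate.

8.38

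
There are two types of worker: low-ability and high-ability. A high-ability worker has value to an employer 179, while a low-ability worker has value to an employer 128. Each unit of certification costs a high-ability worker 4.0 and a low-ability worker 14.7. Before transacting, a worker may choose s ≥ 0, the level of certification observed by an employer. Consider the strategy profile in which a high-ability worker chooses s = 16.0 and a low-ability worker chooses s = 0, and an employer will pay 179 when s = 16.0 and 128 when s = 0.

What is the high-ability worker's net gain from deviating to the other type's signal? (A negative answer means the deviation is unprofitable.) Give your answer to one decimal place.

Playing s = 16.0 the high-ability worker receives 179 − 4.0 × 16.0 = 115.
Deviating to s = 0 yields 128 instead.
Gain from deviating: 128 − 115 = 13.0.
The gain is positive, so the high-ability type's incentive-compatibility constraint is violated — this profile is not a separating equilibrium.

13.0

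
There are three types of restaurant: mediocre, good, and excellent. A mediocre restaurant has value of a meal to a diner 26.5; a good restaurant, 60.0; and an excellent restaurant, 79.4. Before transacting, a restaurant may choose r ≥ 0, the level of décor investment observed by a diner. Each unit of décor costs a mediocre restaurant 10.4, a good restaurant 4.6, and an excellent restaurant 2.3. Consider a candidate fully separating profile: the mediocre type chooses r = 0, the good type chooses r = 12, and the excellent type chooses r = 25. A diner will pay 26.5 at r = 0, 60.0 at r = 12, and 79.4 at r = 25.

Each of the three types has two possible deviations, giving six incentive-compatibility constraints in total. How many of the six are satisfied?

3

Good (own payoff 60.0 − 4.6×12 = 4.8): to r=0 gives 26.5 → profitable ✗; to r=25 gives 79.4 − 4.6×25 = -35.6 → no gain ✓.
Excellent (own payoff 79.4 − 2.3×25 = 21.9): to r=0 gives 26.5 → profitable ✗; to r=12 gives 60.0 − 2.3×12 = 32.4 → profitable ✗.
Mediocre (own payoff 26.5): to r=12 gives 60.0 − 10.4×12 = -64.8 → no gain ✓; to r=25 gives 79.4 − 10.4×25 = -180.6 → no gain ✓.
3 of the 6 constraints hold; not an equilibrium.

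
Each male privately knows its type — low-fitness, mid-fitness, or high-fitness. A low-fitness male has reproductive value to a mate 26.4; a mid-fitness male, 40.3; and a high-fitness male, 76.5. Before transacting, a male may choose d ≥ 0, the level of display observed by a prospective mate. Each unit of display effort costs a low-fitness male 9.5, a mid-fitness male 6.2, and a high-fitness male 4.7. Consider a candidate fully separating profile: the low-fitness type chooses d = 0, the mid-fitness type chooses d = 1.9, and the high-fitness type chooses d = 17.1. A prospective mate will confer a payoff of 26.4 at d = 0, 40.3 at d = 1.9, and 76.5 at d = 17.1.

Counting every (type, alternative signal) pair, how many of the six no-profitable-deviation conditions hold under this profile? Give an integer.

Mid-fitness (own payoff 40.3 − 6.2×1.9 = 28.52): to d=0 gives 26.4 → no gain ✓; to d=17.1 gives 76.5 − 6.2×17.1 = -29.52 → no gain ✓.
Low-fitness (own payoff 26.4): to d=1.9 gives 40.3 − 9.5×1.9 = 22.25 → no gain ✓; to d=17.1 gives 76.5 − 9.5×17.1 = -85.95 → no gain ✓.
High-fitness (own payoff 76.5 − 4.7×17.1 = -3.87): to d=0 gives 26.4 → profitable ✗; to d=1.9 gives 40.3 − 4.7×1.9 = 31.37 → profitable ✗.
4 of the 6 constraints hold; not an equilibrium.

4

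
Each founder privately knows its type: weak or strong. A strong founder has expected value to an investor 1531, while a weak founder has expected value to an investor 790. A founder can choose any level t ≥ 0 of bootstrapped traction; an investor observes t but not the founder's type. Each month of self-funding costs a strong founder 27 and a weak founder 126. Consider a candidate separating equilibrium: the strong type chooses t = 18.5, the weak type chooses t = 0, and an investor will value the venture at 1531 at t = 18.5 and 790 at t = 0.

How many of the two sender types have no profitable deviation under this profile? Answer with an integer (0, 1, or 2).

Weak type: stay at 0 → 790; mimic → 1531 − 126 × 18.5 = -800. IC holds (790 ≥ -800).
Strong type: signal → 1531 − 27 × 18.5 = 1031.5; deviate to 0 → 790. IC holds (1031.5 ≥ 790).
2 of 2 constraints hold, so this is a separating equilibrium.

2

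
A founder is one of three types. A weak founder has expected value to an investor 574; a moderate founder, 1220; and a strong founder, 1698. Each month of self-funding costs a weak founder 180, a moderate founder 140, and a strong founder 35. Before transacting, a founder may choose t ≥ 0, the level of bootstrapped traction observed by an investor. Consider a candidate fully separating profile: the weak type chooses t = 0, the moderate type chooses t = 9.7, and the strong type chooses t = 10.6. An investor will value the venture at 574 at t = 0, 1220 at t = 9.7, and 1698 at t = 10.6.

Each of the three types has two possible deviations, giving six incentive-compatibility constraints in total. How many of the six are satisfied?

4

Strong (own payoff 1698 − 35×10.6 = 1327): to t=0 gives 574 → no gain ✓; to t=9.7 gives 1220 − 35×9.7 = 880.5 → no gain ✓.
Moderate (own payoff 1220 − 140×9.7 = -138): to t=0 gives 574 → profitable ✗; to t=10.6 gives 1698 − 140×10.6 = 214 → profitable ✗.
Weak (own payoff 574): to t=9.7 gives 1220 − 180×9.7 = -526 → no gain ✓; to t=10.6 gives 1698 − 180×10.6 = -210 → no gain ✓.
4 of the 6 constraints hold; not an equilibrium.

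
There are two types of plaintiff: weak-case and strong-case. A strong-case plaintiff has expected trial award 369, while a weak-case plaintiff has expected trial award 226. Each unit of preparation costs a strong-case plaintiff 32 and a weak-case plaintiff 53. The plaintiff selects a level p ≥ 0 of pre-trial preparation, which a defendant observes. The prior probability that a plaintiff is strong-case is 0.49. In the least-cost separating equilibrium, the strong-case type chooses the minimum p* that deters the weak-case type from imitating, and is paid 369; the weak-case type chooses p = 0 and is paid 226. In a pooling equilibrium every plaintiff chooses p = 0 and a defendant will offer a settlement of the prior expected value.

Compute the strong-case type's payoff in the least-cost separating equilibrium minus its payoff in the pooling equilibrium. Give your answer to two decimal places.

Least-cost separating signal: p* solves 226 = 369 − 53·p*, so p* = (369 − 226)/53 ≈ 2.6981.
Strong-case type's separating payoff: 369 − 32 × p* = 369 − 32 × (369 − 226)/53 = 369 − 4576/53 ≈ 282.6604.
Pooling payoff: 0.49 × 369 + 0.51 × 226 = 296.07.
Difference: 282.6604 − 296.07 = -13.4096, i.e. -13.41 to two decimal places.
The strong-case type would prefer the pooling outcome.

-13.41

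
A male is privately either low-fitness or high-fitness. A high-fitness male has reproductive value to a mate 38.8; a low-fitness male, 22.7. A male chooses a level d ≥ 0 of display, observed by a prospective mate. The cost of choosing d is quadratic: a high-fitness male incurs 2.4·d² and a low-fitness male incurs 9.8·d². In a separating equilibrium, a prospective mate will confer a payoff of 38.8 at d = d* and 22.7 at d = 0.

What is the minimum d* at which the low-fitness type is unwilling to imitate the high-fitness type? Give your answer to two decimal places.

1.28

The low-fitness type at d = 0 receives 22.7; imitating at d* yields 38.8 − 9.8·d*².
Indifference: 22.7 = 38.8 − 9.8·d*², so d*² = (38.8 − 22.7) / 9.8 ≈ 1.6429.
d* = √1.6429 ≈ 1.28.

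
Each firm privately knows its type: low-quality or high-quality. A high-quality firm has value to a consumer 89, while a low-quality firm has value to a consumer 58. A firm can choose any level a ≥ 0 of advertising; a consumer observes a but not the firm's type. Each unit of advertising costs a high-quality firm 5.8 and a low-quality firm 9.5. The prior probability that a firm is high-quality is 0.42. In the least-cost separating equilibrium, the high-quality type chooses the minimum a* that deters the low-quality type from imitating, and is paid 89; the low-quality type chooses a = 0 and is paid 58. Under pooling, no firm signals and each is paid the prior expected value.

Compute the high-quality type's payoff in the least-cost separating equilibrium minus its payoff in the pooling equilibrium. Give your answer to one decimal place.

-0.9

Least-cost separating signal: a* solves 58 = 89 − 9.5·a*, so a* = (89 − 58)/9.5 ≈ 3.2632.
High-quality type's separating payoff: 89 − 5.8 × a* = 89 − 5.8 × (89 − 58)/9.5 = 89 − 179.8/9.5 ≈ 70.074.
Pooling payoff: 0.42 × 89 + 0.58 × 58 = 71.02.
Difference: 70.074 − 71.02 = -0.946, i.e. -0.9 to one decimal place.
The high-quality type would prefer the pooling outcome.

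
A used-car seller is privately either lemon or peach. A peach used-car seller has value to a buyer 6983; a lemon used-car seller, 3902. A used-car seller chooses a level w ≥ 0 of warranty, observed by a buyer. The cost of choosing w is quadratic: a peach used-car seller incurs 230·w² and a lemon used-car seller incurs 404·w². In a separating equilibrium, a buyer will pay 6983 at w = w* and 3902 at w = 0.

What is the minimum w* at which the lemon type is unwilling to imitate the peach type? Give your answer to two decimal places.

The lemon type at w = 0 receives 3902; imitating at w* yields 6983 − 404·w*².
Indifference: 3902 = 6983 − 404·w*², so w*² = (6983 − 3902) / 404 ≈ 7.6262.
w* = √7.6262 ≈ 2.76.

2.76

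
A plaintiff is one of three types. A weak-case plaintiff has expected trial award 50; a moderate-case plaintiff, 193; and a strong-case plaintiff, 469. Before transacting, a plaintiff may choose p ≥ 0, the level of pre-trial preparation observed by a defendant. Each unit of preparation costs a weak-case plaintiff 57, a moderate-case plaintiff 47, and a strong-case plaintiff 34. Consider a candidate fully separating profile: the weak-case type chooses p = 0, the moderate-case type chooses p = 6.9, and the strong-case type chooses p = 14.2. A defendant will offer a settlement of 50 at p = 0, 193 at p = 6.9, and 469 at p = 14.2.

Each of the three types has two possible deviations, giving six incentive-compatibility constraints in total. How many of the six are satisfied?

4

Strong-case (own payoff 469 − 34×14.2 = -13.8): to p=0 gives 50 → profitable ✗; to p=6.9 gives 193 − 34×6.9 = -41.6 → no gain ✓.
Moderate-case (own payoff 193 − 47×6.9 = -131.3): to p=0 gives 50 → profitable ✗; to p=14.2 gives 469 − 47×14.2 = -198.4 → no gain ✓.
Weak-case (own payoff 50): to p=6.9 gives 193 − 57×6.9 = -200.3 → no gain ✓; to p=14.2 gives 469 − 57×14.2 = -340.4 → no gain ✓.
4 of the 6 constraints hold; not an equilibrium.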